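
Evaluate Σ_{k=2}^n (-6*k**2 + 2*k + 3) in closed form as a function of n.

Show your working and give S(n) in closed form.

S(n) = -2*n**3 - 2*n**2 + 3*n + 1

Step 1: r(k) = (6*k**2 + 10*k + 1)/(6*k**2 - 2*k - 3).
Factor: A=1; B=1; C=k**2 - k/3 - 1/2.
Set up (1)·f(k+1) − (1)·f(k) − (k**2 - k/3 - 1/2) = 0.
Bound: deg f ≤ 3.
Coefficient equations give f(k) = k*(2*k**2 - 4*k - 1)/6.
Get s_k = R·t_k = k*(-2*k**2 + 4*k + 1) with R(k) = B(k−1)f(k)/C(k) = k*(2*k**2 - 4*k - 1)/(6*k**2 - 2*k - 3).
Verify: -6*k**2 + 2*k + 3 matches t_k.
Σ_(k=2)^n t_k = s_(n+1) − s_(2) = (-2*n**3 - 2*n**2 + 3*n + 3) − (2), i.e. -2*n**3 - 2*n**2 + 3*n + 1.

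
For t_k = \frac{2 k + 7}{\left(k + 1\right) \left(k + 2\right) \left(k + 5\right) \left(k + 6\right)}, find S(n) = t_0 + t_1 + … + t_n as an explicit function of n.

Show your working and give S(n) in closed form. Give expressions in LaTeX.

S(n) = \frac{n^{2} + 8 n + 7}{5 \left(n^{2} + 8 n + 12\right)}

t_(k+1)/t_k = (k + 1)*(k + 5)*(2*k + 9)/((k + 3)*(k + 7)*(2*k + 7)).
A = k + 1, B = k + 7, C = k**3 + 21*k**2/2 + 73*k/2 + 42.
f must satisfy (k + 1)·f(k+1) − (k + 6)·f(k) = k**3 + 21*k**2/2 + 73*k/2 + 42.
d = 5 from the (1,1,3) case.
A polynomial solution: f(k) = k*(k + 2)*(k + 3)*(k + 4)*(k + 6)/10.
Certificate R = B(k−1)f/C = k*(k + 2)*(k + 6)**2/(5*(2*k + 7)) gives s_k = k*(k + 6)/(5*(k**2 + 6*k + 5)).
s_(k+1) − s_k = (2*k + 7)/(k**4 + 14*k**3 + 65*k**2 + 112*k + 60) = t_k.
Evaluate: s_(n+1) = (n**2 + 8*n + 7)/(5*(n**2 + 8*n + 12)); subtract s_(0) = 0 ⇒ S(n) = (n**2 + 8*n + 7)/(5*(n**2 + 8*n + 12)).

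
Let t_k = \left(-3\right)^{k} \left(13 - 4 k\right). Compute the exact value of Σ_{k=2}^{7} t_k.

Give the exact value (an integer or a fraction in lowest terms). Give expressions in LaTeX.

Σ = 26262

t_(k+1)/t_k = 3*(9 - 4*k)/(4*k - 13).
Normal form (A,B,C) = (-3, 1, k - 13/4).
Key eq: (-3)·f(k+1) = (1)·f(k) + (k - 13/4).
deg f ≤ 1 (via 0,0,1).
Coefficient equations give f(k) = -(k - 4)/4.
R(k) = B(k−1)·f(k)/C(k) = -(k - 4)/(4*k - 13); s_k = R·t_k = (-3)**k*(k - 4).
Δs = (-3)**k*(13 - 4*k), as required.
Telescoping: Σ = s_(8) − s_(2) = 26244 − (-18) = 26262.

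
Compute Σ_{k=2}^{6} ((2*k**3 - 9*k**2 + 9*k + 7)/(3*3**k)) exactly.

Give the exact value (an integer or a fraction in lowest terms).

Compute t_(k+1)/t_k: get (2*k**3/3 - k**2 - k + 3)/(2*k**3 - 9*k**2 + 9*k + 7).
Normal form (A,B,C) = (1/3, 1, k**3 - 9*k**2/2 + 9*k/2 + 7/2).
f must satisfy (1/3)·f(k+1) − (1)·f(k) = k**3 - 9*k**2/2 + 9*k/2 + 7/2.
From deg A=0, deg B=0, deg C=3: d=3.
Coefficient equations give f(k) = -3*(k**3 - 3*k**2 + 3*k + 4)/2.
So s_k = (B(k−1)f/C)·t_k = (-3*(k**3 - 3*k**2 + 3*k + 4)/((2*k + 1)*(k**2 - 5*k + 7)))·t_k = (-k**3 + 3*k**2 - 3*k - 4)/3**k.
Δs = (2*k**3 - 9*k**2 + 9*k + 7)/(3*3**k), as required.
Telescoping: Σ = s_(7) − s_(2) = -221/2187 − (-2/3) = 1237/2187.

Σ = 1237/2187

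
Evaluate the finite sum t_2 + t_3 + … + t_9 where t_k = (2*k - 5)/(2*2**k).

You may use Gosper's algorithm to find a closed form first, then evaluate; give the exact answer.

The ratio is (2*k - 3)/(2*(2*k - 5)).
A = 1/2, B = 1, C = k - 5/2.
Solve (1/2)·f(k+1) − (1)·f(k) = k - 5/2.
d = 1 from the (0,0,1) case.
Match coefficients ⇒ f(k) = 3 - 2*k.
Then R = B(k−1)f/C = -2*(2*k - 3)/(2*k - 5), so s_k = R(k)·t_k = (3 - 2*k)/2**k.
Δs = (2*k - 5)/(2*2**k), as required.
Evaluate s at k=10 and k=2: -17/1024 and -1/4; difference 239/1024.

Σ = 239/1024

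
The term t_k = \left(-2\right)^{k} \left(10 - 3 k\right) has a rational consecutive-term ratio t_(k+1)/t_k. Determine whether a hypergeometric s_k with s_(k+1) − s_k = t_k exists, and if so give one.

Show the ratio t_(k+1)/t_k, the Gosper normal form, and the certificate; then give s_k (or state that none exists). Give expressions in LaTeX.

The ratio is 2*(7 - 3*k)/(3*k - 10).
So A=-2 and B=1, with C=k - 10/3.
Set up (-2)·f(k+1) − (1)·f(k) − (k - 10/3) = 0.
From deg A=0, deg B=0, deg C=1: d=1.
Match coefficients ⇒ f(k) = -(k - 4)/3.
Then R = B(k−1)f/C = -(k - 4)/(3*k - 10), so s_k = R(k)·t_k = (-2)**k*(k - 4).
Verify: (-2)**k*(10 - 3*k) matches t_k.

s_k = \left(-2\right)^{k} \left(k - 4\right)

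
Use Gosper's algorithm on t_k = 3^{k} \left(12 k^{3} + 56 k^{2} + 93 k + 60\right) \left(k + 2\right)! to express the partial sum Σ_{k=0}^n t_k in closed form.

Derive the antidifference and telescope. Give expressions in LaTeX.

S(n) = 12 \cdot 3^{n} n^{2} \left(n + 3\right)! + 24 \cdot 3^{n} n \left(n + 3\right)! + 21 \cdot 3^{n} \left(n + 3\right)! - 6

Compute t_(k+1)/t_k: get 3*(12*k**4 + 128*k**3 + 517*k**2 + 944*k + 663)/(12*k**3 + 56*k**2 + 93*k + 60).
Gosper form: A/B · C(k+1)/C(k) with A=3*k + 9, B=1, C=k**3 + 14*k**2/3 + 31*k/4 + 5.
f must satisfy (3*k + 9)·f(k+1) − (1)·f(k) = k**3 + 14*k**2/3 + 31*k/4 + 5.
d = 2 from the (1,0,3) case.
Solve for f: f(k) = (4*k**2 + 3)/12 (degree 2 ≤ 2).
Certificate R = B(k−1)f/C = (4*k**2 + 3)/(12*k**3 + 56*k**2 + 93*k + 60) gives s_k = 3**k*(4*k**2 + 3)*factorial(k + 2).
s_(k+1) − s_k = 3**k*(12*k**3 + 56*k**2 + 93*k + 60)*factorial(k + 2) = t_k.
Σ_(k=0)^n t_k = s_(n+1) − s_(0) = (3**(n + 1)*(4*n**2 + 8*n + 7)*factorial(n + 3)) − (6), i.e. 12*3**n*n**2*factorial(n + 3) + 24*3**n*n*factorial(n + 3) + 21*3**n*factorial(n + 3) - 6.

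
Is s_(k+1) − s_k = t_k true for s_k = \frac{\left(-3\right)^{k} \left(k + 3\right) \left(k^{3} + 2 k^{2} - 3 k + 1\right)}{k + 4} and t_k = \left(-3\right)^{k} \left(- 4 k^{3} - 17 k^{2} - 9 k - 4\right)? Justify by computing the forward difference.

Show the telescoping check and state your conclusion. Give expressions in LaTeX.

s_(k+1) = 3*(-3)**k*(k + 4)*(3*k - (k + 1)**3 - 2*(k + 1)**2 + 2)/(k + 5)
s_(k+1) − s_k = (-3)**k*(-4*k**5 - 49*k**4 - 208*k**3 - 346*k**2 - 179*k - 63)/(k**2 + 9*k + 20)
(s_(k+1) − s_k) − t_k = (-3)**k*(4*k**4 + 34*k**3 + 79*k**2 + 37*k + 17)/(k**2 + 9*k + 20)

Invalid: residual \frac{\left(-3\right)^{k} \left(4 k^{4} + 34 k^{3} + 79 k^{2} + 37 k + 17\right)}{k^{2} + 9 k + 20} ≠ 0.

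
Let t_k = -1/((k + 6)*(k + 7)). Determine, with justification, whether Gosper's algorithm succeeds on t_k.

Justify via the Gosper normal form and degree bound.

Yes. s_k = -k/(6*k + 36).

t_(k+1)/t_k = (k + 6)/(k + 8).
Factor: A=k + 6; B=k + 8; C=1.
Need (k + 6)·f(k+1) − (k + 7)·f(k) = 1.
Bound: deg f ≤ 1.
Coefficient equations give f(k) = k/6.
Certificate R = B(k−1)f/C = k*(k + 7)/6 gives s_k = -k/(6*k + 36).
Verify: -1/(k**2 + 13*k + 42) matches t_k.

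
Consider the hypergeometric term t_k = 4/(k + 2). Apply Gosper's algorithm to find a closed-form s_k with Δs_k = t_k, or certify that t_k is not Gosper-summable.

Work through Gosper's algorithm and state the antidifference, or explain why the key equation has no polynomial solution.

The ratio is (k + 2)/(k + 3).
Take A(k)=k + 2, B(k)=k + 3, C(k)=1.
Key eq: (k + 2)·f(k+1) = (k + 2)·f(k) + (1).
d = 0 from the (1,1,0) case.
f = c0 ⇒ A·f(k+1) − B(k−1)·f(k) − C = -1. The system {-1 = 0} is inconsistent; no antidifference.

not Gosper-summable; s_k does not exist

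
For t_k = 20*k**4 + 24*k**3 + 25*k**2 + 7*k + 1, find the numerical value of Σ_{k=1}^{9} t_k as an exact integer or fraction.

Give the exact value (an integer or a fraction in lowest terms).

Σ = 362709

Ratio r(k) = (20*k**4 + 104*k**3 + 217*k**2 + 209*k + 77)/(20*k**4 + 24*k**3 + 25*k**2 + 7*k + 1).
Factor: A=1; B=1; C=k**4 + 6*k**3/5 + 5*k**2/4 + 7*k/20 + 1/20.
Set up (1)·f(k+1) − (1)·f(k) − (k**4 + 6*k**3/5 + 5*k**2/4 + 7*k/20 + 1/20) = 0.
From deg A=0, deg B=0, deg C=4: d=5.
Match coefficients ⇒ f(k) = k*(2*k - 1)*(2*k**3 - k**2 + k - 1)/20.
So s_k = (B(k−1)f/C)·t_k = (k*(2*k - 1)*(2*k**3 - k**2 + k - 1)/(20*k**4 + 24*k**3 + 25*k**2 + 7*k + 1))·t_k = k*(4*k**4 - 4*k**3 + 3*k**2 - 3*k + 1).
Verify: 20*k**4 + 24*k**3 + 25*k**2 + 7*k + 1 matches t_k.
Telescoping: Σ = s_(10) − s_(1) = 362710 − (1) = 362709.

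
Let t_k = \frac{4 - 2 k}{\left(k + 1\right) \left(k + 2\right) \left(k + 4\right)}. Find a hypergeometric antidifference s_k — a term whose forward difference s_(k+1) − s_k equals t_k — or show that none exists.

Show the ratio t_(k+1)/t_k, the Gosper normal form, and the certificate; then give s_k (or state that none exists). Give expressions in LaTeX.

t_(k+1)/t_k = (k - 1)*(k + 1)*(k + 4)/((k - 2)*(k + 3)*(k + 5)).
A = k + 1, B = k + 5, C = k**2 + k - 6.
Need (k + 1)·f(k+1) − (k + 4)·f(k) = k**2 + k - 6.
d = 3 from the (1,1,2) case.
Coefficient equations give f(k) = -k*(k**2 + 12*k + 23)/6.
Get s_k = R·t_k = k*(k**2 + 12*k + 23)/(3*(k**3 + 6*k**2 + 11*k + 6)) with R(k) = B(k−1)f(k)/C(k) = -k*(k + 4)*(k**2 + 12*k + 23)/(6*(k - 2)*(k + 3)).
s_(k+1) − s_k = 2*(2 - k)/(k**3 + 7*k**2 + 14*k + 8) = t_k.

s_k = \frac{k \left(k^{2} + 12 k + 23\right)}{3 \left(k^{3} + 6 k^{2} + 11 k + 6\right)}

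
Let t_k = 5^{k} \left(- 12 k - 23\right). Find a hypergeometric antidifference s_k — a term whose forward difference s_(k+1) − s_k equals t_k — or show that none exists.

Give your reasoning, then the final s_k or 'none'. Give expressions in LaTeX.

s_k = 5^{k} \left(- 3 k - 2\right)

r(k) = 5*(12*k + 35)/(12*k + 23) after simplifying.
Normal form (A,B,C) = (5, 1, k + 23/12).
Key eq: (5)·f(k+1) = (1)·f(k) + (k + 23/12).
d = 1 from the (0,0,1) case.
Coefficient equations give f(k) = (3*k + 2)/12.
Certificate R = B(k−1)f/C = (3*k + 2)/(12*k + 23) gives s_k = 5**k*(-3*k - 2).
Δs = 5**k*(-12*k - 23), as required.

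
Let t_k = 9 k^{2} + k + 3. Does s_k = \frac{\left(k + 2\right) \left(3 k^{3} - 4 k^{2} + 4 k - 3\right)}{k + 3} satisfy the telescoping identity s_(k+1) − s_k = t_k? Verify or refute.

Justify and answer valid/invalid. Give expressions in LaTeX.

s_(k+1) = k*(3*k**3 + 14*k**2 + 20*k + 15)/(k + 4)
s_(k+1) − s_k = (9*k**4 + 58*k**3 + 86*k**2 + 31*k + 24)/(k**2 + 7*k + 12)
(s_(k+1) − s_k) − t_k = 2*(-3*k**3 - 16*k**2 - k - 6)/(k**2 + 7*k + 12)

Invalid: residual \frac{2 \left(- 3 k^{3} - 16 k^{2} - k - 6\right)}{k^{2} + 7 k + 12} ≠ 0.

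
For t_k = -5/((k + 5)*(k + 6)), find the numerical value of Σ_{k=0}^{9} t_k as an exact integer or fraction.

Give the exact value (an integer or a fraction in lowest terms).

Σ = -2/3

Ratio r(k) = (k + 5)/(k + 7).
A = k + 5, B = k + 7, C = 1.
f must satisfy (k + 5)·f(k+1) − (k + 6)·f(k) = 1.
d = 1 from the (1,1,0) case.
Coefficient equations give f(k) = k/5.
Get s_k = R·t_k = -k/(k + 5) with R(k) = B(k−1)f(k)/C(k) = k*(k + 6)/5.
Δs = -5/(k**2 + 11*k + 30), as required.
Σ_(k=0)^(9) t_k = s_(10) − s_(0) = -2/3 − (0) = -2/3.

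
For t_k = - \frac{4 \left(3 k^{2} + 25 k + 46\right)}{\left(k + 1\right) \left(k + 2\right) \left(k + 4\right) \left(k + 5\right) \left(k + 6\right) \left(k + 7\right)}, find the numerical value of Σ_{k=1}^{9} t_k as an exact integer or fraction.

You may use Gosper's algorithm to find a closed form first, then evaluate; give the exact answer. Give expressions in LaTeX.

Σ = -171/3080

The ratio is (k + 1)*(k + 4)*(25*k + 3*(k + 1)**2 + 71)/((k + 3)*(k + 8)*(3*k**2 + 25*k + 46)).
Gosper form: A/B · C(k+1)/C(k) with A=k + 1, B=k + 8, C=k**3 + 34*k**2/3 + 121*k/3 + 46.
f must satisfy (k + 1)·f(k+1) − (k + 7)·f(k) = k**3 + 34*k**2/3 + 121*k/3 + 46.
From deg A=1, deg B=1, deg C=3: d=6.
Coefficient equations give f(k) = k*(k + 2)*(k + 3)*(k + 5)*(k**2 + 11*k + 34)/72.
Get s_k = R·t_k = k*(-k**2 - 11*k - 34)/(6*(k**3 + 11*k**2 + 34*k + 24)) with R(k) = B(k−1)f(k)/C(k) = k*(k + 2)*(k + 5)*(k + 7)*(k**2 + 11*k + 34)/(24*(3*k**2 + 25*k + 46)).
Verify: 4*(-3*k**2 - 25*k - 46)/(k**6 + 25*k**5 + 247*k**4 + 1219*k**3 + 3112*k**2 + 3796*k + 1680) matches t_k.
Telescoping: Σ = s_(10) − s_(1) = -305/1848 − (-23/210) = -171/3080.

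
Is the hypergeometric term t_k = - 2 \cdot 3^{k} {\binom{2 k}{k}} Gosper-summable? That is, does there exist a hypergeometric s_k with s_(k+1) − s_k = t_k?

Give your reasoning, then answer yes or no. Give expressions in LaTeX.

Compute t_(k+1)/t_k: get 6*(2*k + 1)/(k + 1).
Take A(k)=12*k + 6, B(k)=k + 1, C(k)=1.
Key eq: (12*k + 6)·f(k+1) = (k)·f(k) + (1).
deg f ≤ -1 (via 1,1,0).
Bound -1 < 0, so the key equation has no polynomial solution.

No; the degree bound rules out any f.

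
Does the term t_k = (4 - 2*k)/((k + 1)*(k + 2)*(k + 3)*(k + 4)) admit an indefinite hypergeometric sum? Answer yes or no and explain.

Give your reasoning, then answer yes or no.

t_(k+1)/t_k = (k - 1)*(k + 1)/((k - 2)*(k + 5)).
Factor: A=k + 1; B=k + 5; C=k - 2.
Solve (k + 1)·f(k+1) − (k + 4)·f(k) = k - 2.
Bound: deg f ≤ 3.
Solve for f: f(k) = -k*(k**2 + 6*k + 17)/12 (degree 3 ≤ 3).
So s_k = (B(k−1)f/C)·t_k = (-k*(k + 4)*(k**2 + 6*k + 17)/(12*(k - 2)))·t_k = k*(k**2 + 6*k + 17)/(6*(k + 1)*(k + 2)*(k + 3)).
Δs = 2*(2 - k)/(k**4 + 10*k**3 + 35*k**2 + 50*k + 24), as required.

Yes. s_k = k*(k**2 + 6*k + 17)/(6*(k + 1)*(k + 2)*(k + 3)).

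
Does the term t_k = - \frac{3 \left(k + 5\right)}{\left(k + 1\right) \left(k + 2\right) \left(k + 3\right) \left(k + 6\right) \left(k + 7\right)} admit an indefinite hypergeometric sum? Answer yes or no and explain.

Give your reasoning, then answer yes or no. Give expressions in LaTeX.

Step 1: r(k) = (k + 1)*(k + 6)**2/((k + 4)*(k + 5)*(k + 8)).
So A=k + 1 and B=k + 8, with C=k**3 + 14*k**2 + 65*k + 100.
Need (k + 1)·f(k+1) − (k + 7)·f(k) = k**3 + 14*k**2 + 65*k + 100.
d = 6 from the (1,1,3) case.
Match coefficients ⇒ f(k) = k*(k + 3)*(k + 4)**2*(k + 5)**2/36.
Get s_k = R·t_k = k*(-k**2 - 9*k - 20)/(12*(k**3 + 9*k**2 + 20*k + 12)) with R(k) = B(k−1)f(k)/C(k) = k*(k + 3)*(k + 4)*(k + 7)/36.
s_(k+1) − s_k = 3*(-k - 5)/(k**5 + 19*k**4 + 131*k**3 + 401*k**2 + 540*k + 252) = t_k.

Yes. s_k = \frac{k \left(- k^{2} - 9 k - 20\right)}{12 \left(k^{3} + 9 k^{2} + 20 k + 12\right)}.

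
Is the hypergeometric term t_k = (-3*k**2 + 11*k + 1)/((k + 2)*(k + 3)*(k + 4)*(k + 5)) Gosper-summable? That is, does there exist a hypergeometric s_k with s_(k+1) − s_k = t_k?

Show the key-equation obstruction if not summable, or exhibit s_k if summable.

Yes. s_k = k*(-k**2 + 15*k - 10)/(8*(k + 2)*(k + 3)*(k + 4)).

Step 1: r(k) = (k + 2)*(11*k - 3*(k + 1)**2 + 12)/((k + 6)*(-3*k**2 + 11*k + 1)).
Normal form (A,B,C) = (k + 2, k + 6, k**2 - 11*k/3 - 1/3).
Set up (k + 2)·f(k+1) − (k + 5)·f(k) − (k**2 - 11*k/3 - 1/3) = 0.
Degrees (1,1,2) ⇒ d ≤ 3.
Solve for f: f(k) = k*(k**2 - 15*k + 10)/24 (degree 3 ≤ 3).
Get s_k = R·t_k = k*(-k**2 + 15*k - 10)/(8*(k + 2)*(k + 3)*(k + 4)) with R(k) = B(k−1)f(k)/C(k) = k*(k + 5)*(k**2 - 15*k + 10)/(8*(3*k**2 - 11*k - 1)).
Δs = (-3*k**2 + 11*k + 1)/(k**4 + 14*k**3 + 71*k**2 + 154*k + 120), as required.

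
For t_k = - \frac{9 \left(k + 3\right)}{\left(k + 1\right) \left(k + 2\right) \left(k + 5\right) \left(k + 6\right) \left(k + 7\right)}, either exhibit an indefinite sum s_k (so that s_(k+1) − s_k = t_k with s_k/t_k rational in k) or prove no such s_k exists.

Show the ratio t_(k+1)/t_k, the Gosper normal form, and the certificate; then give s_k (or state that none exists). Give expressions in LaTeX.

r(k) = (k + 1)*(k + 4)*(k + 5)/((k + 3)**2*(k + 8)) after simplifying.
Gosper form: A/B · C(k+1)/C(k) with A=k + 1, B=k + 8, C=k**3 + 10*k**2 + 33*k + 36.
f must satisfy (k + 1)·f(k+1) − (k + 7)·f(k) = k**3 + 10*k**2 + 33*k + 36.
Degrees (1,1,3) ⇒ d ≤ 6.
Solve for f: f(k) = k*(k + 2)*(k + 3)*(k + 4)*(k**2 + 12*k + 41)/90 (degree 6 ≤ 6).
Certificate R = B(k−1)f/C = k*(k + 2)*(k + 7)*(k**2 + 12*k + 41)/(90*(k + 3)) gives s_k = k*(-k**2 - 12*k - 41)/(10*(k**3 + 12*k**2 + 41*k + 30)).
s_(k+1) − s_k = 9*(-k - 3)/(k**5 + 21*k**4 + 163*k**3 + 567*k**2 + 844*k + 420) = t_k.

s_k = \frac{k \left(- k^{2} - 12 k - 41\right)}{10 \left(k^{3} + 12 k^{2} + 41 k + 30\right)}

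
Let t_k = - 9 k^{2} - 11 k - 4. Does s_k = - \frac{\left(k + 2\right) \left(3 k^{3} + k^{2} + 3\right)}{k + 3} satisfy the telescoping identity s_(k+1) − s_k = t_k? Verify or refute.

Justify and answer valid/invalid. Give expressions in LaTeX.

Invalid: residual \frac{6 k^{3} + 37 k^{2} + 37 k + 9}{k^{2} + 7 k + 12} ≠ 0.

s_(k+1) = -(k + 3)*(3*(k + 1)**3 + (k + 1)**2 + 3)/(k + 4)
s_(k+1) − s_k = (-9*k**4 - 68*k**3 - 152*k**2 - 123*k - 39)/(k**2 + 7*k + 12)
(s_(k+1) − s_k) − t_k = (6*k**3 + 37*k**2 + 37*k + 9)/(k**2 + 7*k + 12)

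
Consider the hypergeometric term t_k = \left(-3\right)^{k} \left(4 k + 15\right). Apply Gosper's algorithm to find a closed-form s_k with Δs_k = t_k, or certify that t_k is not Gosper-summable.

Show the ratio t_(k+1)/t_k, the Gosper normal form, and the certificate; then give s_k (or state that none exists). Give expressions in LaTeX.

Step 1: r(k) = 3*(-4*k - 19)/(4*k + 15).
Factor: A=-3; B=1; C=k + 15/4.
Need (-3)·f(k+1) − (1)·f(k) = k + 15/4.
deg f ≤ 1 (via 0,0,1).
Solving with deg f ≤ 1: f(k) = -(k + 3)/4.
Then R = B(k−1)f/C = -(k + 3)/(4*k + 15), so s_k = R(k)·t_k = (-3)**k*(-k - 3).
Δs = (-3)**k*(4*k + 15), as required.

s_k = \left(-3\right)^{k} \left(- k - 3\right)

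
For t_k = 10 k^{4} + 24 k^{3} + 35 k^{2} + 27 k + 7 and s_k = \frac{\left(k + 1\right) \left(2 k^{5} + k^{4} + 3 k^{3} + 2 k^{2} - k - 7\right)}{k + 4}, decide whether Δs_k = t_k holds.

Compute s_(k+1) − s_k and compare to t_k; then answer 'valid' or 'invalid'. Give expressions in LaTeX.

Invalid: residual \frac{3 \left(- 8 k^{5} - 63 k^{4} - 128 k^{3} - 165 k^{2} - 116 k - 35\right)}{k^{2} + 9 k + 20} ≠ 0.

s_(k+1) = k*(2*k**5 + 15*k**4 + 49*k**3 + 91*k**2 + 100*k + 52)/(k + 5)
s_(k+1) − s_k = (10*k**6 + 90*k**5 + 262*k**4 + 438*k**3 + 455*k**2 + 255*k + 35)/(k**2 + 9*k + 20)
(s_(k+1) − s_k) − t_k = 3*(-8*k**5 - 63*k**4 - 128*k**3 - 165*k**2 - 116*k - 35)/(k**2 + 9*k + 20)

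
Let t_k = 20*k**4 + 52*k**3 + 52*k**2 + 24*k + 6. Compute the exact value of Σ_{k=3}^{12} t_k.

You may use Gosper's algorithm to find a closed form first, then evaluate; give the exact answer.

Compute t_(k+1)/t_k: get (10*k**4 + 66*k**3 + 164*k**2 + 182*k + 77)/(10*k**4 + 26*k**3 + 26*k**2 + 12*k + 3).
Take A(k)=1, B(k)=1, C(k)=k**4 + 13*k**3/5 + 13*k**2/5 + 6*k/5 + 3/10.
Solve (1)·f(k+1) − (1)·f(k) = k**4 + 13*k**3/5 + 13*k**2/5 + 6*k/5 + 3/10.
Bound: deg f ≤ 5.
Solve for f: f(k) = k*(4*k**4 + 3*k**3 - 2*k**2 - k + 2)/20 (degree 5 ≤ 5).
Certificate R = B(k−1)f/C = k*(4*k**4 + 3*k**3 - 2*k**2 - k + 2)/(2*(10*k**4 + 26*k**3 + 26*k**2 + 12*k + 3)) gives s_k = k*(4*k**4 + 3*k**3 - 2*k**2 - k + 2).
Check: Δs_k = 20*k**4 + 52*k**3 + 52*k**2 + 24*k + 6. ✓
Evaluate s at k=13 and k=3: 1566318 and 1158; difference 1565160.

Σ = 1565160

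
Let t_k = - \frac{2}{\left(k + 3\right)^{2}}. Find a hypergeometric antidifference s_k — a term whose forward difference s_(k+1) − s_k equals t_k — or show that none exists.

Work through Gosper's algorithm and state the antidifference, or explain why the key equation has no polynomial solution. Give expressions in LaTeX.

r(k) = (k + 3)**2/(k + 4)**2 after simplifying.
Take A(k)=k**2 + 6*k + 9, B(k)=k**2 + 8*k + 16, C(k)=1.
Set up (k**2 + 6*k + 9)·f(k+1) − (k**2 + 6*k + 9)·f(k) − (1) = 0.
From deg A=2, deg B=2, deg C=0: d=0.
Put f(k) = c0: A·f(k+1) − B(k−1)·f(k) − C = -1; need -1 = 0 — inconsistent ⇒ no f, not summable.

no hypergeometric antidifference exists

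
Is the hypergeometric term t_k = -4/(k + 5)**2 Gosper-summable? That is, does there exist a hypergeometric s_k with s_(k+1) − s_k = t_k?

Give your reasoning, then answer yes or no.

The ratio is (k + 5)**2/(k + 6)**2.
Gosper form: A/B · C(k+1)/C(k) with A=k**2 + 10*k + 25, B=k**2 + 12*k + 36, C=1.
Need (k**2 + 10*k + 25)·f(k+1) − (k**2 + 10*k + 25)·f(k) = 1.
Degrees (2,2,0) ⇒ d ≤ 0.
f = c0 ⇒ A·f(k+1) − B(k−1)·f(k) − C = -1. The system {-1 = 0} is inconsistent; no antidifference.

No — key equation has no polynomial f.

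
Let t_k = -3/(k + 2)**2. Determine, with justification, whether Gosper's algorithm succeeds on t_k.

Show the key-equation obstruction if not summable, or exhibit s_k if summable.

t_(k+1)/t_k = (k + 2)**2/(k + 3)**2.
Factor: A=k**2 + 4*k + 4; B=k**2 + 6*k + 9; C=1.
f must satisfy (k**2 + 4*k + 4)·f(k+1) − (k**2 + 4*k + 4)·f(k) = 1.
Degrees (2,2,0) ⇒ d ≤ 0.
Write f(k) = c0. Then LHS − RHS = -1, requiring -1 = 0: contradictory. No certificate.

No. Not Gosper-summable.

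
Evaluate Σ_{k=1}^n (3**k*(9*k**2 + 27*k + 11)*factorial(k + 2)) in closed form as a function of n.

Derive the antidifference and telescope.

r(k) = 3*(9*k**3 + 72*k**2 + 182*k + 141)/(9*k**2 + 27*k + 11) after simplifying.
Normal form (A,B,C) = (3*k + 9, 1, k**2 + 3*k + 11/9).
f must satisfy (3*k + 9)·f(k+1) − (1)·f(k) = k**2 + 3*k + 11/9.
deg f ≤ 1 (via 1,0,2).
Solving with deg f ≤ 1: f(k) = (3*k - 2)/9.
So s_k = (B(k−1)f/C)·t_k = ((3*k - 2)/(9*k**2 + 27*k + 11))·t_k = 3**k*(3*k - 2)*factorial(k + 2).
Verify: 3**k*(9*k**2 + 27*k + 11)*factorial(k + 2) matches t_k.
Σ_(k=1)^n t_k = s_(n+1) − s_(1) = (3**(n + 1)*(3*n + 1)*factorial(n + 3)) − (18), i.e. 9*3**n*n*factorial(n + 3) + 3*3**n*factorial(n + 3) - 18.

S(n) = 9*3**n*n*factorial(n + 3) + 3*3**n*factorial(n + 3) - 18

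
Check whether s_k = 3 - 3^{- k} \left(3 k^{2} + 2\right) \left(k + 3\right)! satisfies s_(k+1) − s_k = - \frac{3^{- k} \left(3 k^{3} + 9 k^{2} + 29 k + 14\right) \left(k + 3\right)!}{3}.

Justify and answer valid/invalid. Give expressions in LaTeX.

s_(k+1) = -3**(-k - 1)*(3*(k + 1)**2 + 2)*factorial(k + 4) + 3
s_(k+1) − s_k = -(3*k**3 + 9*k**2 + 29*k + 14)*factorial(k + 3)/(3*3**k)
(s_(k+1) − s_k) − t_k = 0

valid; difference matches t_k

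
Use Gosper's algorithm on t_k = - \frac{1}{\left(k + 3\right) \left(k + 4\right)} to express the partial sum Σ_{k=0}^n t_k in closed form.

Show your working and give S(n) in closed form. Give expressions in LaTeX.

Step 1: r(k) = (k + 3)/(k + 5).
Take A(k)=k + 3, B(k)=k + 5, C(k)=1.
Set up (k + 3)·f(k+1) − (k + 4)·f(k) − (1) = 0.
Bound: deg f ≤ 1.
Solve for f: f(k) = k/3 (degree 1 ≤ 1).
Get s_k = R·t_k = -k/(3*k + 9) with R(k) = B(k−1)f(k)/C(k) = k*(k + 4)/3.
s_(k+1) − s_k = -1/(k**2 + 7*k + 12) = t_k.
Telescope: S(n) = s_(n+1) − s_(0) = (-n - 1)/(3*(n + 4)) − (0) = (-n - 1)/(3*(n + 4)).

S(n) = \frac{- n - 1}{3 \left(n + 4\right)}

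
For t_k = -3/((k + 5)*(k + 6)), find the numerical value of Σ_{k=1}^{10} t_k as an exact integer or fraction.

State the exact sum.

Σ = -5/16

Ratio r(k) = (k + 5)/(k + 7).
A = k + 5, B = k + 7, C = 1.
Solve (k + 5)·f(k+1) − (k + 6)·f(k) = 1.
Degrees (1,1,0) ⇒ d ≤ 1.
Match coefficients ⇒ f(k) = k/5.
Get s_k = R·t_k = -3*k/(5*k + 25) with R(k) = B(k−1)f(k)/C(k) = k*(k + 6)/5.
Δs = -3/(k**2 + 11*k + 30), as required.
Sum = s_(11) − s_(1); s_(11) = -33/80, s_(1) = -1/10 ⇒ -5/16.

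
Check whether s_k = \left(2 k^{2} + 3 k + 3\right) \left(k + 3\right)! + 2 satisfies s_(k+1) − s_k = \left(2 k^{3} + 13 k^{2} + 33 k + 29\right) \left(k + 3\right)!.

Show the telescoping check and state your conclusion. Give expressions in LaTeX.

valid; difference matches t_k

s_(k+1) = (3*k + 2*(k + 1)**2 + 6)*factorial(k + 4) + 2
s_(k+1) − s_k = (2*k**3 + 13*k**2 + 33*k + 29)*factorial(k + 3)
(s_(k+1) − s_k) − t_k = 0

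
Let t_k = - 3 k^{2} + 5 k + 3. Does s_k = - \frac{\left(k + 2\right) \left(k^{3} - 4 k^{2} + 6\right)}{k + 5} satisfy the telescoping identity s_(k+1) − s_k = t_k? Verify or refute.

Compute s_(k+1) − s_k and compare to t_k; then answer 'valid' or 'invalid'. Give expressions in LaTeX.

Invalid: residual \frac{3 \left(2 k^{3} + 14 k^{2} - 28 k - 21\right)}{k^{2} + 11 k + 30} ≠ 0.

s_(k+1) = -(k + 3)*((k + 1)**3 - 4*(k + 1)**2 + 6)/(k + 6)
s_(k+1) − s_k = (-3*k**4 - 22*k**3 + 10*k**2 + 99*k + 27)/(k**2 + 11*k + 30)
(s_(k+1) − s_k) − t_k = 3*(2*k**3 + 14*k**2 - 28*k - 21)/(k**2 + 11*k + 30)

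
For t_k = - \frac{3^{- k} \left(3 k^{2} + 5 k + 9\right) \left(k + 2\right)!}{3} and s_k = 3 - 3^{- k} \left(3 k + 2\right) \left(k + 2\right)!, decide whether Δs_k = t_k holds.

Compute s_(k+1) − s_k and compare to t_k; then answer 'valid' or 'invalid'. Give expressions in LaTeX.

Valid: the claim telescopes to t_k.

s_(k+1) = -3**(-k - 1)*(3*k + 5)*factorial(k + 3) + 3
s_(k+1) − s_k = -(3*k**2 + 5*k + 9)*factorial(k + 2)/(3*3**k)
(s_(k+1) − s_k) − t_k = 0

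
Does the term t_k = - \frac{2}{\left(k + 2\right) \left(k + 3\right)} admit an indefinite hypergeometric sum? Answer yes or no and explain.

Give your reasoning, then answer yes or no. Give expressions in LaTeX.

t_(k+1)/t_k = (k + 2)/(k + 4).
Take A(k)=k + 2, B(k)=k + 4, C(k)=1.
Need (k + 2)·f(k+1) − (k + 3)·f(k) = 1.
From deg A=1, deg B=1, deg C=0: d=1.
Match coefficients ⇒ f(k) = k/2.
R(k) = B(k−1)·f(k)/C(k) = k*(k + 3)/2; s_k = R·t_k = -k/(k + 2).
Verify: -2/(k**2 + 5*k + 6) matches t_k.

Yes. s_k = - \frac{k}{k + 2}.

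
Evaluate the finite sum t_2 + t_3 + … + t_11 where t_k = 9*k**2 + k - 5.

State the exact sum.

t_(k+1)/t_k = (k + 9*(k + 1)**2 - 4)/(9*k**2 + k - 5).
Normal form (A,B,C) = (1, 1, k**2 + k/9 - 5/9).
Need (1)·f(k+1) − (1)·f(k) = k**2 + k/9 - 5/9.
d = 3 from the (0,0,2) case.
Match coefficients ⇒ f(k) = k*(k - 2)*(3*k + 2)/9.
R(k) = B(k−1)·f(k)/C(k) = k*(k - 2)*(3*k + 2)/(9*k**2 + k - 5); s_k = R·t_k = k*(3*k**2 - 4*k - 4).
s_(k+1) − s_k = 9*k**2 + k - 5 = t_k.
Σ_(k=2)^(11) t_k = s_(12) − s_(2) = 4560 − (0) = 4560.

Σ = 4560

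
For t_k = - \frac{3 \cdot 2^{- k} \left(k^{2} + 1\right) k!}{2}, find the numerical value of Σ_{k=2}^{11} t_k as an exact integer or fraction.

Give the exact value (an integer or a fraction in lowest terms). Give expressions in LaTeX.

The ratio is (k + 1)*((k + 1)**2 + 1)/(2*(k**2 + 1)).
Normal form (A,B,C) = (k/2 + 1/2, 1, k**2 + 1).
Key eq: (k/2 + 1/2)·f(k+1) = (1)·f(k) + (k**2 + 1).
deg f ≤ 1 (via 1,0,2).
Coefficient equations give f(k) = 2*k.
So s_k = (B(k−1)f/C)·t_k = (2*k/(k**2 + 1))·t_k = -3*k*factorial(k)/2**k.
Δs = -3*(k**2 + 1)*factorial(k)/(2*2**k), as required.
Telescoping: Σ = s_(12) − s_(2) = -4209975 − (-3) = -4209972.

Σ = -4209972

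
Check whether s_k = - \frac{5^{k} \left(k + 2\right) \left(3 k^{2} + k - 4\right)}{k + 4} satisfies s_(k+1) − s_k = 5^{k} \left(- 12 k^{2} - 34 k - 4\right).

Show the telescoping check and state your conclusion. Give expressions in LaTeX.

s_(k+1) = 5**(k + 1)*k*(-3*k**2 - 16*k - 21)/(k + 5)
s_(k+1) − s_k = 5**k*(-12*k**4 - 118*k**3 - 392*k**2 - 438*k - 40)/(k**2 + 9*k + 20)
(s_(k+1) − s_k) − t_k = 5**k*(24*k**3 + 158*k**2 + 278*k + 40)/(k**2 + 9*k + 20)

Invalid: residual \frac{5^{k} \left(24 k^{3} + 158 k^{2} + 278 k + 40\right)}{k^{2} + 9 k + 20} ≠ 0.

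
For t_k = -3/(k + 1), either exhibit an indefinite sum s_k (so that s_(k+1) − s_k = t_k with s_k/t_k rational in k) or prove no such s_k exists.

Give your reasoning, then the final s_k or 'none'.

Ratio r(k) = (k + 1)/(k + 2).
A = k + 1, B = k + 2, C = 1.
Key eq: (k + 1)·f(k+1) = (k + 1)·f(k) + (1).
deg f ≤ 0 (via 1,1,0).
f = c0 ⇒ A·f(k+1) − B(k−1)·f(k) − C = -1. The system {-1 = 0} is inconsistent; no antidifference.

none — t_k is not Gosper-summable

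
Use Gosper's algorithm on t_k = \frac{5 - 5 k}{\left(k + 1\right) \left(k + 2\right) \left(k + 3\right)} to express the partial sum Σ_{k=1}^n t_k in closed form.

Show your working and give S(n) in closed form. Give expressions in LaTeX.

S(n) = \frac{5 n \left(1 - n\right)}{6 \left(n^{2} + 5 n + 6\right)}

Ratio r(k) = k*(k + 1)/((k - 1)*(k + 4)).
A = k + 1, B = k + 4, C = k - 1.
Solve (k + 1)·f(k+1) − (k + 3)·f(k) = k - 1.
deg f ≤ 2 (via 1,1,1).
Solving with deg f ≤ 2: f(k) = -k.
Certificate R = B(k−1)f/C = -k*(k + 3)/(k - 1) gives s_k = 5*k/((k + 1)*(k + 2)).
Check: Δs_k = 5*(1 - k)/(k**3 + 6*k**2 + 11*k + 6). ✓
Telescope: S(n) = s_(n+1) − s_(1) = 5*(n + 1)/(n**2 + 5*n + 6) − (5/6) = 5*n*(1 - n)/(6*(n**2 + 5*n + 6)).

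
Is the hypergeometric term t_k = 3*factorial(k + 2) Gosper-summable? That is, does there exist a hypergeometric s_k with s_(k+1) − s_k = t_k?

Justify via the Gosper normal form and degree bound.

Step 1: r(k) = k + 3.
Factor: A=k + 3; B=1; C=1.
Set up (k + 3)·f(k+1) − (1)·f(k) − (1) = 0.
From deg A=1, deg B=0, deg C=0: d=-1.
Bound -1 < 0, so the key equation has no polynomial solution.

No; the degree bound rules out any f.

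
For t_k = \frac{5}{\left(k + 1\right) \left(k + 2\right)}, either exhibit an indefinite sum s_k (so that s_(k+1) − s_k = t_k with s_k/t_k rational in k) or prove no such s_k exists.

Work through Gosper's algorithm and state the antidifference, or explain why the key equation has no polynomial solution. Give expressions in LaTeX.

t_(k+1)/t_k = (k + 1)/(k + 3).
Factor: A=k + 1; B=k + 3; C=1.
Solve (k + 1)·f(k+1) − (k + 2)·f(k) = 1.
From deg A=1, deg B=1, deg C=0: d=1.
Solve for f: f(k) = k (degree 1 ≤ 1).
Certificate R = B(k−1)f/C = k*(k + 2) gives s_k = 5*k/(k + 1).
Verify: 5/(k**2 + 3*k + 2) matches t_k.

s_k = \frac{5 k}{k + 1}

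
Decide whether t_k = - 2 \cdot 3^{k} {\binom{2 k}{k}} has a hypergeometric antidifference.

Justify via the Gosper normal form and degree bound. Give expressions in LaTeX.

No — negative degree bound, so no certificate f.

t_(k+1)/t_k = 6*(2*k + 1)/(k + 1).
A = 12*k + 6, B = k + 1, C = 1.
Key eq: (12*k + 6)·f(k+1) = (k)·f(k) + (1).
Bound: deg f ≤ -1.
Bound -1 < 0, so the key equation has no polynomial solution.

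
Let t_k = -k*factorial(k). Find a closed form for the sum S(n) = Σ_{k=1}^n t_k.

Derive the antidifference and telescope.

Compute t_(k+1)/t_k: get (k + 1)**2/k.
So A=k + 1 and B=1, with C=k.
Key eq: (k + 1)·f(k+1) = (1)·f(k) + (k).
deg f ≤ 0 (via 1,0,1).
Match coefficients ⇒ f(k) = 1.
Certificate R = B(k−1)f/C = 1/k gives s_k = -factorial(k).
Δs = -k*factorial(k), as required.
Telescope: S(n) = s_(n+1) − s_(1) = -factorial(n + 1) − (-1) = -n*factorial(n) - factorial(n) + 1.

S(n) = -n*factorial(n) - factorial(n) + 1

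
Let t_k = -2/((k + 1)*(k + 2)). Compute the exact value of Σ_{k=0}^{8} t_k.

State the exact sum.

Compute t_(k+1)/t_k: get (k + 1)/(k + 3).
Factor: A=k + 1; B=k + 3; C=1.
Key eq: (k + 1)·f(k+1) = (k + 2)·f(k) + (1).
d = 1 from the (1,1,0) case.
Solve for f: f(k) = k (degree 1 ≤ 1).
Get s_k = R·t_k = -2*k/(k + 1) with R(k) = B(k−1)f(k)/C(k) = k*(k + 2).
Check: Δs_k = -2/(k**2 + 3*k + 2). ✓
Σ_(k=0)^(8) t_k = s_(9) − s_(0) = -9/5 − (0) = -9/5.

Σ = -9/5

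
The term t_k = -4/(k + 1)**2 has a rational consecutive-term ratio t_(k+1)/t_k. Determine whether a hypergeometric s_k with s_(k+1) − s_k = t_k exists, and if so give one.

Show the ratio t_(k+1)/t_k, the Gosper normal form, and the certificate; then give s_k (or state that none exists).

not Gosper-summable; s_k does not exist

Step 1: r(k) = (k + 1)**2/(k + 2)**2.
Take A(k)=k**2 + 2*k + 1, B(k)=k**2 + 4*k + 4, C(k)=1.
Set up (k**2 + 2*k + 1)·f(k+1) − (k**2 + 2*k + 1)·f(k) − (1) = 0.
deg f ≤ 0 (via 2,2,0).
Generic f = c0 gives residual -1; -1 = 0 cannot hold, so t_k is not Gosper-summable.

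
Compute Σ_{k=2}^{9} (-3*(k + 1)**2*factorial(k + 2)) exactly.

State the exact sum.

Ratio r(k) = (k + 2)**2*(k + 3)/(k + 1)**2.
Factor: A=k + 3; B=1; C=k**2 + 2*k + 1.
f must satisfy (k + 3)·f(k+1) − (1)·f(k) = k**2 + 2*k + 1.
d = 1 from the (1,0,2) case.
A polynomial solution: f(k) = k - 1.
Certificate R = B(k−1)f/C = (k - 1)/(k + 1)**2 gives s_k = -3*(k - 1)*factorial(k + 2).
Verify: -3*(k + 1)**2*factorial(k + 2) matches t_k.
Telescoping: Σ = s_(10) − s_(2) = -12933043200 − (-72) = -12933043128.

Σ = -12933043128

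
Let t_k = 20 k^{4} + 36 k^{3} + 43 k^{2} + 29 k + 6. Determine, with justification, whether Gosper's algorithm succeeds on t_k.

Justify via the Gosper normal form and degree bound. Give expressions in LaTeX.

Yes. s_k = k \left(4 k^{4} - k^{3} + 3 k^{2} + 2 k - 2\right).

Ratio r(k) = (20*k**4 + 116*k**3 + 271*k**2 + 303*k + 134)/(20*k**4 + 36*k**3 + 43*k**2 + 29*k + 6).
So A=1 and B=1, with C=k**4 + 9*k**3/5 + 43*k**2/20 + 29*k/20 + 3/10.
Set up (1)·f(k+1) − (1)·f(k) − (k**4 + 9*k**3/5 + 43*k**2/20 + 29*k/20 + 3/10) = 0.
Bound: deg f ≤ 5.
Coefficient equations give f(k) = k*(4*k**4 - k**3 + 3*k**2 + 2*k - 2)/20.
Get s_k = R·t_k = k*(4*k**4 - k**3 + 3*k**2 + 2*k - 2) with R(k) = B(k−1)f(k)/C(k) = k*(4*k**4 - k**3 + 3*k**2 + 2*k - 2)/(20*k**4 + 36*k**3 + 43*k**2 + 29*k + 6).
Check: Δs_k = 20*k**4 + 36*k**3 + 43*k**2 + 29*k + 6. ✓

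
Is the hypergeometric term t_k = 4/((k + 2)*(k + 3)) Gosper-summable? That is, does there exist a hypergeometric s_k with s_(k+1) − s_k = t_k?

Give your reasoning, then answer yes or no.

Yes. s_k = 2*k/(k + 2).

Step 1: r(k) = (k + 2)/(k + 4).
Normal form (A,B,C) = (k + 2, k + 4, 1).
Need (k + 2)·f(k+1) − (k + 3)·f(k) = 1.
d = 1 from the (1,1,0) case.
Solving with deg f ≤ 1: f(k) = k/2.
Certificate R = B(k−1)f/C = k*(k + 3)/2 gives s_k = 2*k/(k + 2).
s_(k+1) − s_k = 4/(k**2 + 5*k + 6) = t_k.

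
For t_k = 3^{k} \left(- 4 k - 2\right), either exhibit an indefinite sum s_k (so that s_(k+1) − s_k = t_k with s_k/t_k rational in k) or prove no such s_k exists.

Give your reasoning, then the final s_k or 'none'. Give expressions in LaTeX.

s_k = 2 \cdot 3^{k} \left(1 - k\right)

Ratio r(k) = 3*(2*k + 3)/(2*k + 1).
Factor: A=3; B=1; C=k + 1/2.
f must satisfy (3)·f(k+1) − (1)·f(k) = k + 1/2.
Bound: deg f ≤ 1.
Solving with deg f ≤ 1: f(k) = (k - 1)/2.
Certificate R = B(k−1)f/C = (k - 1)/(2*k + 1) gives s_k = 2*3**k*(1 - k).
s_(k+1) − s_k = 3**k*(-4*k - 2) = t_k.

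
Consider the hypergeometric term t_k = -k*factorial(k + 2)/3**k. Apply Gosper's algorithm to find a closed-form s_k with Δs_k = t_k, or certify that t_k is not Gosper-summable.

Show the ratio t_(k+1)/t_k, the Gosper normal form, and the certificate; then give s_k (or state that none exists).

s_k = -3**(1 - k)*factorial(k + 2)

r(k) = (k + 1)*(k + 3)/(3*k) after simplifying.
Normal form (A,B,C) = (k/3 + 1, 1, k).
Need (k/3 + 1)·f(k+1) − (1)·f(k) = k.
Degrees (1,0,1) ⇒ d ≤ 0.
A polynomial solution: f(k) = 3.
Then R = B(k−1)f/C = 3/k, so s_k = R(k)·t_k = -3**(1 - k)*factorial(k + 2).
Verify: -k*factorial(k + 2)/3**k matches t_k.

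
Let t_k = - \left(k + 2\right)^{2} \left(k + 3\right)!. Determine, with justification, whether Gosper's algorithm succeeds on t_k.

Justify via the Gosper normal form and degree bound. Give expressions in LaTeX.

Yes. s_k = - k \left(k + 3\right)!.

t_(k+1)/t_k = (k + 3)**2*(k + 4)/(k + 2)**2.
So A=k + 4 and B=1, with C=k**2 + 4*k + 4.
Need (k + 4)·f(k+1) − (1)·f(k) = k**2 + 4*k + 4.
deg f ≤ 1 (via 1,0,2).
Solve for f: f(k) = k (degree 1 ≤ 1).
Then R = B(k−1)f/C = k/(k + 2)**2, so s_k = R(k)·t_k = -k*factorial(k + 3).
Δs = -(k + 2)**2*factorial(k + 3), as required.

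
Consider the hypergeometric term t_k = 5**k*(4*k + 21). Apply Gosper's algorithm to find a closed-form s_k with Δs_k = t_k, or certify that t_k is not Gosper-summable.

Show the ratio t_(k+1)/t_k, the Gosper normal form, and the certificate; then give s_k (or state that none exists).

s_k = 5**k*(k + 4)

Step 1: r(k) = 5*(4*k + 25)/(4*k + 21).
A = 5, B = 1, C = k + 21/4.
Solve (5)·f(k+1) − (1)·f(k) = k + 21/4.
d = 1 from the (0,0,1) case.
Coefficient equations give f(k) = (k + 4)/4.
Then R = B(k−1)f/C = (k + 4)/(4*k + 21), so s_k = R(k)·t_k = 5**k*(k + 4).
Δs = 5**k*(4*k + 21), as required.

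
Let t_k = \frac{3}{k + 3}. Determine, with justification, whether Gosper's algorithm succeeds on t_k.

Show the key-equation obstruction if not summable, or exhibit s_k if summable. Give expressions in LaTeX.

No; the coefficient equations for f are inconsistent.

Ratio r(k) = (k + 3)/(k + 4).
Gosper form: A/B · C(k+1)/C(k) with A=k + 3, B=k + 4, C=1.
Key eq: (k + 3)·f(k+1) = (k + 3)·f(k) + (1).
d = 0 from the (1,1,0) case.
Write f(k) = c0. Then LHS − RHS = -1, requiring -1 = 0: contradictory. No certificate.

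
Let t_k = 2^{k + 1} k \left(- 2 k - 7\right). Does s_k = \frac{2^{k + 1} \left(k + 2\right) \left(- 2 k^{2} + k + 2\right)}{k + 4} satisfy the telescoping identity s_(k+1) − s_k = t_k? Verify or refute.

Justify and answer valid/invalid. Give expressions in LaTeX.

Invalid: residual \frac{2^{k + 2} \left(2 k^{3} + 13 k^{2} + 29 k + 2\right)}{k^{2} + 9 k + 20} ≠ 0.

s_(k+1) = 2**(k + 2)*(k + 3)*(k - 2*(k + 1)**2 + 3)/(k + 5)
s_(k+1) − s_k = 2**(k + 1)*(-2*k**4 - 21*k**3 - 77*k**2 - 82*k + 4)/(k**2 + 9*k + 20)
(s_(k+1) − s_k) − t_k = 2**(k + 2)*(2*k**3 + 13*k**2 + 29*k + 2)/(k**2 + 9*k + 20)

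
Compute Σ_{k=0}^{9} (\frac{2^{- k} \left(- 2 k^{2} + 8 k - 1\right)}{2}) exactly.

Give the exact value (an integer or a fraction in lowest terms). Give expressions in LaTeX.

Σ = 1183/1024

Compute t_(k+1)/t_k: get (2*k**2 - 4*k - 5)/(2*(2*k**2 - 8*k + 1)).
Take A(k)=1/2, B(k)=1, C(k)=k**2 - 4*k + 1/2.
Set up (1/2)·f(k+1) − (1)·f(k) − (k**2 - 4*k + 1/2) = 0.
Bound: deg f ≤ 2.
Match coefficients ⇒ f(k) = -2*k**2 + 4*k + 1.
Then R = B(k−1)f/C = -2*(2*k**2 - 4*k - 1)/(2*k**2 - 8*k + 1), so s_k = R(k)·t_k = (2*k**2 - 4*k - 1)/2**k.
Verify: (-2*k**2 + 8*k - 1)/(2*2**k) matches t_k.
Evaluate s at k=10 and k=0: 159/1024 and -1; difference 1183/1024.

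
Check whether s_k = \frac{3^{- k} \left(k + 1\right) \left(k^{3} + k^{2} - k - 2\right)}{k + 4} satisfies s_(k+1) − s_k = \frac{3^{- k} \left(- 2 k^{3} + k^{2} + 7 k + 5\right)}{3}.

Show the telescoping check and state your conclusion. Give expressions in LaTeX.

Invalid: residual \frac{2 \cdot 3^{- k} \left(k^{4} + 5 k^{3} - 4 k^{2} - 18 k - 13\right)}{k^{2} + 9 k + 20} ≠ 0.

s_(k+1) = -(k + 2)*(k - (k + 1)**3 - (k + 1)**2 + 3)/(3*3**k*(k + 5))
s_(k+1) − s_k = (-2*k**5 - 11*k**4 + 6*k**3 + 64*k**2 + 77*k + 22)/(3*3**k*(k**2 + 9*k + 20))
(s_(k+1) − s_k) − t_k = 2*(k**4 + 5*k**3 - 4*k**2 - 18*k - 13)/(3**k*(k**2 + 9*k + 20))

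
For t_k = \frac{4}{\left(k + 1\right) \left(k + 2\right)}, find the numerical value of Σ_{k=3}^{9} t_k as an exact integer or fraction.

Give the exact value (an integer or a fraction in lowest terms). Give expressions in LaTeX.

Σ = 7/11

Compute t_(k+1)/t_k: get (k + 1)/(k + 3).
A = k + 1, B = k + 3, C = 1.
Set up (k + 1)·f(k+1) − (k + 2)·f(k) − (1) = 0.
d = 1 from the (1,1,0) case.
A polynomial solution: f(k) = k.
R(k) = B(k−1)·f(k)/C(k) = k*(k + 2); s_k = R·t_k = 4*k/(k + 1).
Check: Δs_k = 4/(k**2 + 3*k + 2). ✓
Evaluate s at k=10 and k=3: 40/11 and 3; difference 7/11.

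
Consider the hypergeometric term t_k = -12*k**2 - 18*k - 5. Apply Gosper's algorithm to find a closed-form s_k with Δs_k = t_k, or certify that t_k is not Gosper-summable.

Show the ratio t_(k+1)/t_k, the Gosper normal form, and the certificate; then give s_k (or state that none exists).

s_k = k*(-4*k**2 - 3*k + 2)

t_(k+1)/t_k = (12*k**2 + 42*k + 35)/(12*k**2 + 18*k + 5).
Take A(k)=1, B(k)=1, C(k)=k**2 + 3*k/2 + 5/12.
Key eq: (1)·f(k+1) = (1)·f(k) + (k**2 + 3*k/2 + 5/12).
Bound: deg f ≤ 3.
Solve for f: f(k) = k*(4*k**2 + 3*k - 2)/12 (degree 3 ≤ 3).
R(k) = B(k−1)·f(k)/C(k) = k*(4*k**2 + 3*k - 2)/(12*k**2 + 18*k + 5); s_k = R·t_k = k*(-4*k**2 - 3*k + 2).
Δs = -12*k**2 - 18*k - 5, as required.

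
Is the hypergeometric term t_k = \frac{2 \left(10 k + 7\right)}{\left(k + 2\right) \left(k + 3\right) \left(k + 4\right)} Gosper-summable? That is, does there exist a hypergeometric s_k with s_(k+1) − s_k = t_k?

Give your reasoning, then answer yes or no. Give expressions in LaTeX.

Step 1: r(k) = (k + 2)*(10*k + 17)/((k + 5)*(10*k + 7)).
Gosper form: A/B · C(k+1)/C(k) with A=k + 2, B=k + 5, C=k + 7/10.
f must satisfy (k + 2)·f(k+1) − (k + 4)·f(k) = k + 7/10.
deg f ≤ 2 (via 1,1,1).
Solve for f: f(k) = k*(9*k + 5)/40 (degree 2 ≤ 2).
Get s_k = R·t_k = k*(9*k + 5)/(2*(k + 2)*(k + 3)) with R(k) = B(k−1)f(k)/C(k) = k*(k + 4)*(9*k + 5)/(4*(10*k + 7)).
Check: Δs_k = 2*(10*k + 7)/(k**3 + 9*k**2 + 26*k + 24). ✓

Yes. s_k = \frac{k \left(9 k + 5\right)}{2 \left(k + 2\right) \left(k + 3\right)}.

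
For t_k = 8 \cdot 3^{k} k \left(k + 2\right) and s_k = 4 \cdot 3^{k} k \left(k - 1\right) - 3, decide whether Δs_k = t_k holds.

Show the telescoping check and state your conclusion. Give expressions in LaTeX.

s_(k+1) = 12*3**k*k*(k + 1) - 3
s_(k+1) − s_k = 8*3**k*k*(k + 2)
(s_(k+1) − s_k) − t_k = 0

Valid — Δs_k = t_k.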